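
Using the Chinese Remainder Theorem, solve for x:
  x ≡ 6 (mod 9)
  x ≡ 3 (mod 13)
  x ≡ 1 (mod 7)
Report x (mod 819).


Moduli 9, 13, 7 are pairwise coprime; by CRT there is a unique solution modulo M = 9 · 13 · 7 = 819.
Solve pairwise, accumulating the modulus:
  Start with x ≡ 6 (mod 9).
  Combine with x ≡ 3 (mod 13): since gcd(9, 13) = 1, we get a unique residue mod 117.
    Write x = 6 + 9·t and substitute into x ≡ 3 (mod 13): 9·t ≡ 3 − 6 = -3 (mod 13).
    Reduce coefficients mod 13: 9·t ≡ 10 (mod 13).
    The inverse of 9 mod 13 is 3 (since 9·3 = 27 = 2·13 + 1), so t ≡ 3·10 = 30 ≡ 4 (mod 13).
    Then x = 6 + 9·4 = 42, valid modulo lcm(9, 13) = 117: x ≡ 42 (mod 117).
  Combine with x ≡ 1 (mod 7): since gcd(117, 7) = 1, we get a unique residue mod 819.
    Write x = 42 + 117·t and substitute into x ≡ 1 (mod 7): 117·t ≡ 1 − 42 = -41 (mod 7).
    Reduce coefficients mod 7: 5·t ≡ 1 (mod 7).
    The inverse of 5 mod 7 is 3 (since 5·3 = 15 = 2·7 + 1), so t ≡ 3·1 = 3 ≡ 3 (mod 7).
    Then x = 42 + 117·3 = 393, valid modulo lcm(117, 7) = 819: x ≡ 393 (mod 819).
Verify: 393 mod 9 = 6 ✓, 393 mod 13 = 3 ✓, 393 mod 7 = 1 ✓.

x ≡ 393 (mod 819).


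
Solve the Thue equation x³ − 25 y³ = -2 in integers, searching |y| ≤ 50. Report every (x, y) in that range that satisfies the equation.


The equation is x³ - 25y³ = -2. For fixed y, x³ = 25·y³ − 2, so a solution requires the RHS to be a perfect cube.
Strategy: iterate y from -50 to 50, compute RHS = 25·y³ − 2, and check whether it is a (positive or negative) perfect cube.
Check small values of y:
  y = 0: RHS = -2 is not a perfect cube.
  y = 1: RHS = 23 is not a perfect cube.
  y = -1: RHS = -27 = (-3)³ ⇒ x = -3 works.
  y = 2: RHS = 198 is not a perfect cube.
  y = -2: RHS = -202 is not a perfect cube.
  y = 3: RHS = 673 is not a perfect cube.
  y = -3: RHS = -677 is not a perfect cube.
Continuing the search up to |y| = 50 finds no further solutions beyond those listed.
Collected solutions: (-3, -1).

Solutions (with |y| ≤ 50): (-3, -1).


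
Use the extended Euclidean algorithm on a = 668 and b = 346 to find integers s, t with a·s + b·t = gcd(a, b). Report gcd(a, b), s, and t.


Euclidean algorithm on (668, 346) — divide until remainder is 0:
  668 = 1 · 346 + 322
  346 = 1 · 322 + 24
  322 = 13 · 24 + 10
  24 = 2 · 10 + 4
  10 = 2 · 4 + 2
  4 = 2 · 2 + 0
gcd(668, 346) = 2.
Track Bezout coefficients alongside the remainders: start with r₀ = 668 = a·1 + b·0 (s = 1, t = 0) and r₁ = 346 = a·0 + b·1 (s = 0, t = 1); each new remainder r_{k+1} = r_{k-1} − q_k·r_k inherits s_{k+1} = s_{k-1} − q_k·s_k, t_{k+1} = t_{k-1} − q_k·t_k, so r_k = a·s_k + b·t_k at every step:
  q = 1: r = 322, s = 1 − 1·0 = 1, t = 0 − 1·1 = -1  (check: 668·1 + 346·(-1) = 322)
  q = 1: r = 24, s = 0 − 1·1 = -1, t = 1 − 1·(-1) = 2  (check: 668·(-1) + 346·2 = 24)
  q = 13: r = 10, s = 1 − 13·(-1) = 14, t = -1 − 13·2 = -27  (check: 668·14 + 346·(-27) = 10)
  q = 2: r = 4, s = -1 − 2·14 = -29, t = 2 − 2·(-27) = 56  (check: 668·(-29) + 346·56 = 4)
  q = 2: r = 2, s = 14 − 2·(-29) = 72, t = -27 − 2·56 = -139  (check: 668·72 + 346·(-139) = 2)
The row with r = 2 (the gcd) gives the Bezout coefficients s = 72, t = -139.
Result: 668 · (72) + 346 · (-139) = 2.

gcd(668, 346) = 2; s = 72, t = -139 (check: 668·72 + 346·(-139) = 2).


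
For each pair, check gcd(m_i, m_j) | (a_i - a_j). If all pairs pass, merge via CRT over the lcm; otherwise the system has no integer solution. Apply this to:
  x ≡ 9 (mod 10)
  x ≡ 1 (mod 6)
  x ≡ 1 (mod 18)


Moduli 10, 6, 18 are not pairwise coprime, so CRT works modulo lcm(m_i) when all pairwise compatibility conditions hold.
Pairwise compatibility: gcd(m_i, m_j) must divide a_i - a_j for every pair.
Merge one congruence at a time:
  Start: x ≡ 9 (mod 10).
  Combine with x ≡ 1 (mod 6): gcd(10, 6) = 2; 1 - 9 = -8, which IS divisible by 2, so compatible.
    Write x = 9 + 10·t and substitute into x ≡ 1 (mod 6): 10·t ≡ 1 − 9 = -8 (mod 6).
    Divide the congruence (and modulus) by g = 2: 5·t ≡ -4 (mod 3).
    Reduce coefficients mod 3: 2·t ≡ 2 (mod 3).
    The inverse of 2 mod 3 is 2 (since 2·2 = 4 = 1·3 + 1), so t ≡ 2·2 = 4 ≡ 1 (mod 3).
    Then x = 9 + 10·1 = 19, valid modulo lcm(10, 6) = 30: x ≡ 19 (mod 30).
  Combine with x ≡ 1 (mod 18): gcd(30, 18) = 6; 1 - 19 = -18, which IS divisible by 6, so compatible.
    Write x = 19 + 30·t and substitute into x ≡ 1 (mod 18): 30·t ≡ 1 − 19 = -18 (mod 18).
    Divide the congruence (and modulus) by g = 6: 5·t ≡ -3 (mod 3).
    Reduce coefficients mod 3: 2·t ≡ 0 (mod 3).
    The inverse of 2 mod 3 is 2 (since 2·2 = 4 = 1·3 + 1), so t ≡ 2·0 = 0 ≡ 0 (mod 3).
    Then x = 19 + 30·0 = 19, valid modulo lcm(30, 18) = 90: x ≡ 19 (mod 90).
Verify: 19 mod 10 = 9, 19 mod 6 = 1, 19 mod 18 = 1.

x ≡ 19 (mod 90).


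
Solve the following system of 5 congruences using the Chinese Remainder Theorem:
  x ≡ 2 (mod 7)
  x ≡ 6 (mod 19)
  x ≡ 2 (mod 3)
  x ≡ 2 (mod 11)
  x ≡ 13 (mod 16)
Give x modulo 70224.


Product of moduli M = 7 · 19 · 3 · 11 · 16 = 70224.
Merge one congruence at a time:
  Start: x ≡ 2 (mod 7).
  Combine with x ≡ 6 (mod 19); new modulus lcm = 133.
    Write x = 2 + 7·t and substitute into x ≡ 6 (mod 19): 7·t ≡ 6 − 2 = 4 (mod 19).
    The inverse of 7 mod 19 is 11 (since 7·11 = 77 = 4·19 + 1), so t ≡ 11·4 = 44 ≡ 6 (mod 19).
    Then x = 2 + 7·6 = 44, valid modulo lcm(7, 19) = 133: x ≡ 44 (mod 133).
  Combine with x ≡ 2 (mod 3); new modulus lcm = 399.
    Write x = 44 + 133·t and substitute into x ≡ 2 (mod 3): 133·t ≡ 2 − 44 = -42 (mod 3).
    Reduce coefficients mod 3: 1·t ≡ 0 (mod 3).
    So t ≡ 0 (mod 3).
    Then x = 44 + 133·0 = 44, valid modulo lcm(133, 3) = 399: x ≡ 44 (mod 399).
  Combine with x ≡ 2 (mod 11); new modulus lcm = 4389.
    Write x = 44 + 399·t and substitute into x ≡ 2 (mod 11): 399·t ≡ 2 − 44 = -42 (mod 11).
    Reduce coefficients mod 11: 3·t ≡ 2 (mod 11).
    The inverse of 3 mod 11 is 4 (since 3·4 = 12 = 1·11 + 1), so t ≡ 4·2 = 8 ≡ 8 (mod 11).
    Then x = 44 + 399·8 = 3236, valid modulo lcm(399, 11) = 4389: x ≡ 3236 (mod 4389).
  Combine with x ≡ 13 (mod 16); new modulus lcm = 70224.
    Write x = 3236 + 4389·t and substitute into x ≡ 13 (mod 16): 4389·t ≡ 13 − 3236 = -3223 (mod 16).
    Reduce coefficients mod 16: 5·t ≡ 9 (mod 16).
    The inverse of 5 mod 16 is 13 (since 5·13 = 65 = 4·16 + 1), so t ≡ 13·9 = 117 ≡ 5 (mod 16).
    Then x = 3236 + 4389·5 = 25181, valid modulo lcm(4389, 16) = 70224: x ≡ 25181 (mod 70224).
Verify against each original: 25181 mod 7 = 2, 25181 mod 19 = 6, 25181 mod 3 = 2, 25181 mod 11 = 2, 25181 mod 16 = 13.

x ≡ 25181 (mod 70224).


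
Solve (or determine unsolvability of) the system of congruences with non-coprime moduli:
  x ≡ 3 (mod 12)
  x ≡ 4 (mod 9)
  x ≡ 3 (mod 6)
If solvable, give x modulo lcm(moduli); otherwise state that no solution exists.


Moduli 12, 9, 6 are not pairwise coprime, so CRT works modulo lcm(m_i) when all pairwise compatibility conditions hold.
Pairwise compatibility: gcd(m_i, m_j) must divide a_i - a_j for every pair.
Merge one congruence at a time:
  Start: x ≡ 3 (mod 12).
  Combine with x ≡ 4 (mod 9): gcd(12, 9) = 3, and 4 - 3 = 1 is NOT divisible by 3.
    ⇒ system is inconsistent (no integer solution).

No solution (the system is inconsistent).


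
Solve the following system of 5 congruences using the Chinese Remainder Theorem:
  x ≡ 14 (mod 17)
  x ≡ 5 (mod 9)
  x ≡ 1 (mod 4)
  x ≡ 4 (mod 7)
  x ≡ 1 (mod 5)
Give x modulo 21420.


Product of moduli M = 17 · 9 · 4 · 7 · 5 = 21420.
Merge one congruence at a time:
  Start: x ≡ 14 (mod 17).
  Combine with x ≡ 5 (mod 9); new modulus lcm = 153.
    Write x = 14 + 17·t and substitute into x ≡ 5 (mod 9): 17·t ≡ 5 − 14 = -9 (mod 9).
    Reduce coefficients mod 9: 8·t ≡ 0 (mod 9).
    The inverse of 8 mod 9 is 8 (since 8·8 = 64 = 7·9 + 1), so t ≡ 8·0 = 0 ≡ 0 (mod 9).
    Then x = 14 + 17·0 = 14, valid modulo lcm(17, 9) = 153: x ≡ 14 (mod 153).
  Combine with x ≡ 1 (mod 4); new modulus lcm = 612.
    Write x = 14 + 153·t and substitute into x ≡ 1 (mod 4): 153·t ≡ 1 − 14 = -13 (mod 4).
    Reduce coefficients mod 4: 1·t ≡ 3 (mod 4).
    So t ≡ 3 (mod 4).
    Then x = 14 + 153·3 = 473, valid modulo lcm(153, 4) = 612: x ≡ 473 (mod 612).
  Combine with x ≡ 4 (mod 7); new modulus lcm = 4284.
    Write x = 473 + 612·t and substitute into x ≡ 4 (mod 7): 612·t ≡ 4 − 473 = -469 (mod 7).
    Reduce coefficients mod 7: 3·t ≡ 0 (mod 7).
    The inverse of 3 mod 7 is 5 (since 3·5 = 15 = 2·7 + 1), so t ≡ 5·0 = 0 ≡ 0 (mod 7).
    Then x = 473 + 612·0 = 473, valid modulo lcm(612, 7) = 4284: x ≡ 473 (mod 4284).
  Combine with x ≡ 1 (mod 5); new modulus lcm = 21420.
    Write x = 473 + 4284·t and substitute into x ≡ 1 (mod 5): 4284·t ≡ 1 − 473 = -472 (mod 5).
    Reduce coefficients mod 5: 4·t ≡ 3 (mod 5).
    The inverse of 4 mod 5 is 4 (since 4·4 = 16 = 3·5 + 1), so t ≡ 4·3 = 12 ≡ 2 (mod 5).
    Then x = 473 + 4284·2 = 9041, valid modulo lcm(4284, 5) = 21420: x ≡ 9041 (mod 21420).
Verify against each original: 9041 mod 17 = 14, 9041 mod 9 = 5, 9041 mod 4 = 1, 9041 mod 7 = 4, 9041 mod 5 = 1.

x ≡ 9041 (mod 21420).


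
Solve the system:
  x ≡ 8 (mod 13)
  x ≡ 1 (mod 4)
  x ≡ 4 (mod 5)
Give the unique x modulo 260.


Moduli 13, 4, 5 are pairwise coprime; by CRT there is a unique solution modulo M = 13 · 4 · 5 = 260.
Solve pairwise, accumulating the modulus:
  Start with x ≡ 8 (mod 13).
  Combine with x ≡ 1 (mod 4): since gcd(13, 4) = 1, we get a unique residue mod 52.
    Write x = 8 + 13·t and substitute into x ≡ 1 (mod 4): 13·t ≡ 1 − 8 = -7 (mod 4).
    Reduce coefficients mod 4: 1·t ≡ 1 (mod 4).
    So t ≡ 1 (mod 4).
    Then x = 8 + 13·1 = 21, valid modulo lcm(13, 4) = 52: x ≡ 21 (mod 52).
  Combine with x ≡ 4 (mod 5): since gcd(52, 5) = 1, we get a unique residue mod 260.
    Write x = 21 + 52·t and substitute into x ≡ 4 (mod 5): 52·t ≡ 4 − 21 = -17 (mod 5).
    Reduce coefficients mod 5: 2·t ≡ 3 (mod 5).
    The inverse of 2 mod 5 is 3 (since 2·3 = 6 = 1·5 + 1), so t ≡ 3·3 = 9 ≡ 4 (mod 5).
    Then x = 21 + 52·4 = 229, valid modulo lcm(52, 5) = 260: x ≡ 229 (mod 260).
Verify: 229 mod 13 = 8 ✓, 229 mod 4 = 1 ✓, 229 mod 5 = 4 ✓.

x ≡ 229 (mod 260).


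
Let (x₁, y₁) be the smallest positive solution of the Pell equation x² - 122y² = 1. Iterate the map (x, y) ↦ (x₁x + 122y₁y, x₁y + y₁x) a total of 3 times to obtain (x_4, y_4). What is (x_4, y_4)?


Step 1: Find the fundamental solution (x₁, y₁) of x² - 122y² = 1.
  Expand √122 as a continued fraction. a₀ = ⌊√122⌋ = 11; iterate m_{k+1} = d_k·a_k − m_k, d_{k+1} = (122 − m_{k+1}²)/d_k, a_{k+1} = ⌊(a₀ + m_{k+1})/d_{k+1}⌋ (starting m₀ = 0, d₀ = 1), with convergents p_k = a_k·p_{k-1} + p_{k-2}, q_k = a_k·q_{k-1} + q_{k-2} (p₋₁ = 1, q₋₁ = 0):
  k = 0: a₀ = 11; p₀/q₀ = 11/1; p₀² − 122·q₀² = 121 − 122 = -1.
  k = 1: m = 11, d = 1, a = ⌊(11 + 11)/1⌋ = 22; p/q = (22·11 + 1)/(22·1 + 0) = 243/22; p² − 122·q² = 59049 − 59048 = 1.
  The first convergent with p² − 122·q² = 1 gives the fundamental solution (x₁, y₁) = (243, 22).
Step 2: Apply the recurrence (x_{n+1}, y_{n+1}) = (x₁x_n + 122y₁y_n, x₁y_n + y₁x_n) repeatedly.
  From (x_1, y_1) = (243, 22): x_2 = 243·243 + 122·22·22 = 118097; y_2 = 243·22 + 22·243 = 10692.
  From (x_2, y_2) = (118097, 10692): x_3 = 243·118097 + 122·22·10692 = 57394899; y_3 = 243·10692 + 22·118097 = 5196290.
  From (x_3, y_3) = (57394899, 5196290): x_4 = 243·57394899 + 122·22·5196290 = 27893802817; y_4 = 243·5196290 + 22·57394899 = 2525386248.
Step 3: Verify x_4² - 122·y_4² = 778064235593677135489 - 778064235593677135488 = 1 (should be 1). ✓

(x_1, y_1) = (243, 22); (x_4, y_4) = (27893802817, 2525386248).


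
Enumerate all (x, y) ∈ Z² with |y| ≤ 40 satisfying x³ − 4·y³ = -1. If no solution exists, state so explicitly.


The equation is x³ - 4y³ = -1. For fixed y, x³ = 4·y³ − 1, so a solution requires the RHS to be a perfect cube.
Strategy: iterate y from -40 to 40, compute RHS = 4·y³ − 1, and check whether it is a (positive or negative) perfect cube.
Check small values of y:
  y = 0: RHS = -1 = (-1)³ ⇒ x = -1 works.
  y = 1: RHS = 3 is not a perfect cube.
  y = -1: RHS = -5 is not a perfect cube.
  y = 2: RHS = 31 is not a perfect cube.
  y = -2: RHS = -33 is not a perfect cube.
  y = 3: RHS = 107 is not a perfect cube.
  y = -3: RHS = -109 is not a perfect cube.
Continuing the search up to |y| = 40 finds no further solutions beyond those listed.
Collected solutions: (-1, 0).

Solutions (with |y| ≤ 40): (-1, 0).


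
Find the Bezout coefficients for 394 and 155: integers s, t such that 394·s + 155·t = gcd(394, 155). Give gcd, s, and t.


Euclidean algorithm on (394, 155) — divide until remainder is 0:
  394 = 2 · 155 + 84
  155 = 1 · 84 + 71
  84 = 1 · 71 + 13
  71 = 5 · 13 + 6
  13 = 2 · 6 + 1
  6 = 6 · 1 + 0
gcd(394, 155) = 1.
Track Bezout coefficients alongside the remainders: start with r₀ = 394 = a·1 + b·0 (s = 1, t = 0) and r₁ = 155 = a·0 + b·1 (s = 0, t = 1); each new remainder r_{k+1} = r_{k-1} − q_k·r_k inherits s_{k+1} = s_{k-1} − q_k·s_k, t_{k+1} = t_{k-1} − q_k·t_k, so r_k = a·s_k + b·t_k at every step:
  q = 2: r = 84, s = 1 − 2·0 = 1, t = 0 − 2·1 = -2  (check: 394·1 + 155·(-2) = 84)
  q = 1: r = 71, s = 0 − 1·1 = -1, t = 1 − 1·(-2) = 3  (check: 394·(-1) + 155·3 = 71)
  q = 1: r = 13, s = 1 − 1·(-1) = 2, t = -2 − 1·3 = -5  (check: 394·2 + 155·(-5) = 13)
  q = 5: r = 6, s = -1 − 5·2 = -11, t = 3 − 5·(-5) = 28  (check: 394·(-11) + 155·28 = 6)
  q = 2: r = 1, s = 2 − 2·(-11) = 24, t = -5 − 2·28 = -61  (check: 394·24 + 155·(-61) = 1)
The row with r = 1 (the gcd) gives the Bezout coefficients s = 24, t = -61.
Result: 394 · (24) + 155 · (-61) = 1.

gcd(394, 155) = 1; s = 24, t = -61 (check: 394·24 + 155·(-61) = 1).


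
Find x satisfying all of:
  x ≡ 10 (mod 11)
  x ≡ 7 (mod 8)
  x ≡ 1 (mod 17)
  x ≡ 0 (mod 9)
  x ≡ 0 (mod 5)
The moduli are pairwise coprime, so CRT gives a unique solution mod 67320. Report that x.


Product of moduli M = 11 · 8 · 17 · 9 · 5 = 67320.
Merge one congruence at a time:
  Start: x ≡ 10 (mod 11).
  Combine with x ≡ 7 (mod 8); new modulus lcm = 88.
    Write x = 10 + 11·t and substitute into x ≡ 7 (mod 8): 11·t ≡ 7 − 10 = -3 (mod 8).
    Reduce coefficients mod 8: 3·t ≡ 5 (mod 8).
    The inverse of 3 mod 8 is 3 (since 3·3 = 9 = 1·8 + 1), so t ≡ 3·5 = 15 ≡ 7 (mod 8).
    Then x = 10 + 11·7 = 87, valid modulo lcm(11, 8) = 88: x ≡ 87 (mod 88).
  Combine with x ≡ 1 (mod 17); new modulus lcm = 1496.
    Write x = 87 + 88·t and substitute into x ≡ 1 (mod 17): 88·t ≡ 1 − 87 = -86 (mod 17).
    Reduce coefficients mod 17: 3·t ≡ 16 (mod 17).
    The inverse of 3 mod 17 is 6 (since 3·6 = 18 = 1·17 + 1), so t ≡ 6·16 = 96 ≡ 11 (mod 17).
    Then x = 87 + 88·11 = 1055, valid modulo lcm(88, 17) = 1496: x ≡ 1055 (mod 1496).
  Combine with x ≡ 0 (mod 9); new modulus lcm = 13464.
    Write x = 1055 + 1496·t and substitute into x ≡ 0 (mod 9): 1496·t ≡ 0 − 1055 = -1055 (mod 9).
    Reduce coefficients mod 9: 2·t ≡ 7 (mod 9).
    The inverse of 2 mod 9 is 5 (since 2·5 = 10 = 1·9 + 1), so t ≡ 5·7 = 35 ≡ 8 (mod 9).
    Then x = 1055 + 1496·8 = 13023, valid modulo lcm(1496, 9) = 13464: x ≡ 13023 (mod 13464).
  Combine with x ≡ 0 (mod 5); new modulus lcm = 67320.
    Write x = 13023 + 13464·t and substitute into x ≡ 0 (mod 5): 13464·t ≡ 0 − 13023 = -13023 (mod 5).
    Reduce coefficients mod 5: 4·t ≡ 2 (mod 5).
    The inverse of 4 mod 5 is 4 (since 4·4 = 16 = 3·5 + 1), so t ≡ 4·2 = 8 ≡ 3 (mod 5).
    Then x = 13023 + 13464·3 = 53415, valid modulo lcm(13464, 5) = 67320: x ≡ 53415 (mod 67320).
Verify against each original: 53415 mod 11 = 10, 53415 mod 8 = 7, 53415 mod 17 = 1, 53415 mod 9 = 0, 53415 mod 5 = 0.

x ≡ 53415 (mod 67320).


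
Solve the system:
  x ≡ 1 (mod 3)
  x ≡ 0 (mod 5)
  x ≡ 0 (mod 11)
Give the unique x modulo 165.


Moduli 3, 5, 11 are pairwise coprime; by CRT there is a unique solution modulo M = 3 · 5 · 11 = 165.
Solve pairwise, accumulating the modulus:
  Start with x ≡ 1 (mod 3).
  Combine with x ≡ 0 (mod 5): since gcd(3, 5) = 1, we get a unique residue mod 15.
    Write x = 1 + 3·t and substitute into x ≡ 0 (mod 5): 3·t ≡ 0 − 1 = -1 (mod 5).
    Reduce coefficients mod 5: 3·t ≡ 4 (mod 5).
    The inverse of 3 mod 5 is 2 (since 3·2 = 6 = 1·5 + 1), so t ≡ 2·4 = 8 ≡ 3 (mod 5).
    Then x = 1 + 3·3 = 10, valid modulo lcm(3, 5) = 15: x ≡ 10 (mod 15).
  Combine with x ≡ 0 (mod 11): since gcd(15, 11) = 1, we get a unique residue mod 165.
    Write x = 10 + 15·t and substitute into x ≡ 0 (mod 11): 15·t ≡ 0 − 10 = -10 (mod 11).
    Reduce coefficients mod 11: 4·t ≡ 1 (mod 11).
    The inverse of 4 mod 11 is 3 (since 4·3 = 12 = 1·11 + 1), so t ≡ 3·1 = 3 ≡ 3 (mod 11).
    Then x = 10 + 15·3 = 55, valid modulo lcm(15, 11) = 165: x ≡ 55 (mod 165).
Verify: 55 mod 3 = 1 ✓, 55 mod 5 = 0 ✓, 55 mod 11 = 0 ✓.

x ≡ 55 (mod 165).


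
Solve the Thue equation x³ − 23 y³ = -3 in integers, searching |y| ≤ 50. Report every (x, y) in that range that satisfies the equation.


The equation is x³ - 23y³ = -3. For fixed y, x³ = 23·y³ − 3, so a solution requires the RHS to be a perfect cube.
Strategy: iterate y from -50 to 50, compute RHS = 23·y³ − 3, and check whether it is a (positive or negative) perfect cube.
Check small values of y:
  y = 0: RHS = -3 is not a perfect cube.
  y = 1: RHS = 20 is not a perfect cube.
  y = -1: RHS = -26 is not a perfect cube.
  y = 2: RHS = 181 is not a perfect cube.
  y = -2: RHS = -187 is not a perfect cube.
  y = 3: RHS = 618 is not a perfect cube.
  y = -3: RHS = -624 is not a perfect cube.
Continuing the search up to |y| = 50 finds no solutions either.
No (x, y) in the scanned range satisfies the equation.

No integer solutions with |y| ≤ 50.


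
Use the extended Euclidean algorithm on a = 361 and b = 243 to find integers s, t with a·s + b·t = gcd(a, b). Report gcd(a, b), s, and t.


Euclidean algorithm on (361, 243) — divide until remainder is 0:
  361 = 1 · 243 + 118
  243 = 2 · 118 + 7
  118 = 16 · 7 + 6
  7 = 1 · 6 + 1
  6 = 6 · 1 + 0
gcd(361, 243) = 1.
Track Bezout coefficients alongside the remainders: start with r₀ = 361 = a·1 + b·0 (s = 1, t = 0) and r₁ = 243 = a·0 + b·1 (s = 0, t = 1); each new remainder r_{k+1} = r_{k-1} − q_k·r_k inherits s_{k+1} = s_{k-1} − q_k·s_k, t_{k+1} = t_{k-1} − q_k·t_k, so r_k = a·s_k + b·t_k at every step:
  q = 1: r = 118, s = 1 − 1·0 = 1, t = 0 − 1·1 = -1  (check: 361·1 + 243·(-1) = 118)
  q = 2: r = 7, s = 0 − 2·1 = -2, t = 1 − 2·(-1) = 3  (check: 361·(-2) + 243·3 = 7)
  q = 16: r = 6, s = 1 − 16·(-2) = 33, t = -1 − 16·3 = -49  (check: 361·33 + 243·(-49) = 6)
  q = 1: r = 1, s = -2 − 1·33 = -35, t = 3 − 1·(-49) = 52  (check: 361·(-35) + 243·52 = 1)
The row with r = 1 (the gcd) gives the Bezout coefficients s = -35, t = 52.
Result: 361 · (-35) + 243 · (52) = 1.

gcd(361, 243) = 1; s = -35, t = 52 (check: 361·(-35) + 243·52 = 1).


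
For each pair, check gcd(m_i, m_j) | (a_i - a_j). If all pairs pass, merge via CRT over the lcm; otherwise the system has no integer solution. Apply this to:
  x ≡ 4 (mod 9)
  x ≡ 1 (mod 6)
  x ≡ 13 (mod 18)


Moduli 9, 6, 18 are not pairwise coprime, so CRT works modulo lcm(m_i) when all pairwise compatibility conditions hold.
Pairwise compatibility: gcd(m_i, m_j) must divide a_i - a_j for every pair.
Merge one congruence at a time:
  Start: x ≡ 4 (mod 9).
  Combine with x ≡ 1 (mod 6): gcd(9, 6) = 3; 1 - 4 = -3, which IS divisible by 3, so compatible.
    Write x = 4 + 9·t and substitute into x ≡ 1 (mod 6): 9·t ≡ 1 − 4 = -3 (mod 6).
    Divide the congruence (and modulus) by g = 3: 3·t ≡ -1 (mod 2).
    Reduce coefficients mod 2: 1·t ≡ 1 (mod 2).
    So t ≡ 1 (mod 2).
    Then x = 4 + 9·1 = 13, valid modulo lcm(9, 6) = 18: x ≡ 13 (mod 18).
  Combine with x ≡ 13 (mod 18): gcd(18, 18) = 18; 13 - 13 = 0, which IS divisible by 18, so compatible.
    Write x = 13 + 18·t and substitute into x ≡ 13 (mod 18): 18·t ≡ 13 − 13 = 0 (mod 18).
    Divide the congruence (and modulus) by g = 18: 1·t ≡ 0 (mod 1).
    Modulo 1 every t works; take t = 0.
    Then x = 13 + 18·0 = 13, valid modulo lcm(18, 18) = 18: x ≡ 13 (mod 18).
Verify: 13 mod 9 = 4, 13 mod 6 = 1, 13 mod 18 = 13.

x ≡ 13 (mod 18).


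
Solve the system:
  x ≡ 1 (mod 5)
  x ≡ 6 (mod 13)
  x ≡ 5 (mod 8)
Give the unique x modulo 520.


Moduli 5, 13, 8 are pairwise coprime; by CRT there is a unique solution modulo M = 5 · 13 · 8 = 520.
Solve pairwise, accumulating the modulus:
  Start with x ≡ 1 (mod 5).
  Combine with x ≡ 6 (mod 13): since gcd(5, 13) = 1, we get a unique residue mod 65.
    Write x = 1 + 5·t and substitute into x ≡ 6 (mod 13): 5·t ≡ 6 − 1 = 5 (mod 13).
    The inverse of 5 mod 13 is 8 (since 5·8 = 40 = 3·13 + 1), so t ≡ 8·5 = 40 ≡ 1 (mod 13).
    Then x = 1 + 5·1 = 6, valid modulo lcm(5, 13) = 65: x ≡ 6 (mod 65).
  Combine with x ≡ 5 (mod 8): since gcd(65, 8) = 1, we get a unique residue mod 520.
    Write x = 6 + 65·t and substitute into x ≡ 5 (mod 8): 65·t ≡ 5 − 6 = -1 (mod 8).
    Reduce coefficients mod 8: 1·t ≡ 7 (mod 8).
    So t ≡ 7 (mod 8).
    Then x = 6 + 65·7 = 461, valid modulo lcm(65, 8) = 520: x ≡ 461 (mod 520).
Verify: 461 mod 5 = 1 ✓, 461 mod 13 = 6 ✓, 461 mod 8 = 5 ✓.

x ≡ 461 (mod 520).


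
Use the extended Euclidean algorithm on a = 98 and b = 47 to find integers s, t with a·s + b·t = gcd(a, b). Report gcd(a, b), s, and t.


Euclidean algorithm on (98, 47) — divide until remainder is 0:
  98 = 2 · 47 + 4
  47 = 11 · 4 + 3
  4 = 1 · 3 + 1
  3 = 3 · 1 + 0
gcd(98, 47) = 1.
Track Bezout coefficients alongside the remainders: start with r₀ = 98 = a·1 + b·0 (s = 1, t = 0) and r₁ = 47 = a·0 + b·1 (s = 0, t = 1); each new remainder r_{k+1} = r_{k-1} − q_k·r_k inherits s_{k+1} = s_{k-1} − q_k·s_k, t_{k+1} = t_{k-1} − q_k·t_k, so r_k = a·s_k + b·t_k at every step:
  q = 2: r = 4, s = 1 − 2·0 = 1, t = 0 − 2·1 = -2  (check: 98·1 + 47·(-2) = 4)
  q = 11: r = 3, s = 0 − 11·1 = -11, t = 1 − 11·(-2) = 23  (check: 98·(-11) + 47·23 = 3)
  q = 1: r = 1, s = 1 − 1·(-11) = 12, t = -2 − 1·23 = -25  (check: 98·12 + 47·(-25) = 1)
The row with r = 1 (the gcd) gives the Bezout coefficients s = 12, t = -25.
Result: 98 · (12) + 47 · (-25) = 1.

gcd(98, 47) = 1; s = 12, t = -25 (check: 98·12 + 47·(-25) = 1).


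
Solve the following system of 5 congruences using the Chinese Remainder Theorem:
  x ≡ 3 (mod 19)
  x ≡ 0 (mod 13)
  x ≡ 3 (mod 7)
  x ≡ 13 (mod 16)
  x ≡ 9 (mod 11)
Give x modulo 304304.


Product of moduli M = 19 · 13 · 7 · 16 · 11 = 304304.
Merge one congruence at a time:
  Start: x ≡ 3 (mod 19).
  Combine with x ≡ 0 (mod 13); new modulus lcm = 247.
    Write x = 3 + 19·t and substitute into x ≡ 0 (mod 13): 19·t ≡ 0 − 3 = -3 (mod 13).
    Reduce coefficients mod 13: 6·t ≡ 10 (mod 13).
    The inverse of 6 mod 13 is 11 (since 6·11 = 66 = 5·13 + 1), so t ≡ 11·10 = 110 ≡ 6 (mod 13).
    Then x = 3 + 19·6 = 117, valid modulo lcm(19, 13) = 247: x ≡ 117 (mod 247).
  Combine with x ≡ 3 (mod 7); new modulus lcm = 1729.
    Write x = 117 + 247·t and substitute into x ≡ 3 (mod 7): 247·t ≡ 3 − 117 = -114 (mod 7).
    Reduce coefficients mod 7: 2·t ≡ 5 (mod 7).
    The inverse of 2 mod 7 is 4 (since 2·4 = 8 = 1·7 + 1), so t ≡ 4·5 = 20 ≡ 6 (mod 7).
    Then x = 117 + 247·6 = 1599, valid modulo lcm(247, 7) = 1729: x ≡ 1599 (mod 1729).
  Combine with x ≡ 13 (mod 16); new modulus lcm = 27664.
    Write x = 1599 + 1729·t and substitute into x ≡ 13 (mod 16): 1729·t ≡ 13 − 1599 = -1586 (mod 16).
    Reduce coefficients mod 16: 1·t ≡ 14 (mod 16).
    So t ≡ 14 (mod 16).
    Then x = 1599 + 1729·14 = 25805, valid modulo lcm(1729, 16) = 27664: x ≡ 25805 (mod 27664).
  Combine with x ≡ 9 (mod 11); new modulus lcm = 304304.
    Write x = 25805 + 27664·t and substitute into x ≡ 9 (mod 11): 27664·t ≡ 9 − 25805 = -25796 (mod 11).
    Reduce coefficients mod 11: 10·t ≡ 10 (mod 11).
    The inverse of 10 mod 11 is 10 (since 10·10 = 100 = 9·11 + 1), so t ≡ 10·10 = 100 ≡ 1 (mod 11).
    Then x = 25805 + 27664·1 = 53469, valid modulo lcm(27664, 11) = 304304: x ≡ 53469 (mod 304304).
Verify against each original: 53469 mod 19 = 3, 53469 mod 13 = 0, 53469 mod 7 = 3, 53469 mod 16 = 13, 53469 mod 11 = 9.

x ≡ 53469 (mod 304304).


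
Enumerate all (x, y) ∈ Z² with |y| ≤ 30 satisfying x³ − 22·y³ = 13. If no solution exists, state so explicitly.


The equation is x³ - 22y³ = 13. For fixed y, x³ = 22·y³ + 13, so a solution requires the RHS to be a perfect cube.
Strategy: iterate y from -30 to 30, compute RHS = 22·y³ + 13, and check whether it is a (positive or negative) perfect cube.
Check small values of y:
  y = 0: RHS = 13 is not a perfect cube.
  y = 1: RHS = 35 is not a perfect cube.
  y = -1: RHS = -9 is not a perfect cube.
  y = 2: RHS = 189 is not a perfect cube.
  y = -2: RHS = -163 is not a perfect cube.
  y = 3: RHS = 607 is not a perfect cube.
  y = -3: RHS = -581 is not a perfect cube.
Continuing the search up to |y| = 30 finds no solutions either.
No (x, y) in the scanned range satisfies the equation.

No integer solutions with |y| ≤ 30.


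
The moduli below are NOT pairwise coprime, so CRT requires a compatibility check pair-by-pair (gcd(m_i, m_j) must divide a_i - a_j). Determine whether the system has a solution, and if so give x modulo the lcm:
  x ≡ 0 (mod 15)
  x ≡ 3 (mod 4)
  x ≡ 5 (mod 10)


Moduli 15, 4, 10 are not pairwise coprime, so CRT works modulo lcm(m_i) when all pairwise compatibility conditions hold.
Pairwise compatibility: gcd(m_i, m_j) must divide a_i - a_j for every pair.
Merge one congruence at a time:
  Start: x ≡ 0 (mod 15).
  Combine with x ≡ 3 (mod 4): gcd(15, 4) = 1; 3 - 0 = 3, which IS divisible by 1, so compatible.
    Write x = 0 + 15·t and substitute into x ≡ 3 (mod 4): 15·t ≡ 3 − 0 = 3 (mod 4).
    Reduce coefficients mod 4: 3·t ≡ 3 (mod 4).
    The inverse of 3 mod 4 is 3 (since 3·3 = 9 = 2·4 + 1), so t ≡ 3·3 = 9 ≡ 1 (mod 4).
    Then x = 0 + 15·1 = 15, valid modulo lcm(15, 4) = 60: x ≡ 15 (mod 60).
  Combine with x ≡ 5 (mod 10): gcd(60, 10) = 10; 5 - 15 = -10, which IS divisible by 10, so compatible.
    Write x = 15 + 60·t and substitute into x ≡ 5 (mod 10): 60·t ≡ 5 − 15 = -10 (mod 10).
    Divide the congruence (and modulus) by g = 10: 6·t ≡ -1 (mod 1).
    Modulo 1 every t works; take t = 0.
    Then x = 15 + 60·0 = 15, valid modulo lcm(60, 10) = 60: x ≡ 15 (mod 60).
Verify: 15 mod 15 = 0, 15 mod 4 = 3, 15 mod 10 = 5.

x ≡ 15 (mod 60).


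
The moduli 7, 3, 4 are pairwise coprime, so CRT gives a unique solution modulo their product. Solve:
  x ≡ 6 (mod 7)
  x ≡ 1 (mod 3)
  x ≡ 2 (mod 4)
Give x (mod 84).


Moduli 7, 3, 4 are pairwise coprime; by CRT there is a unique solution modulo M = 7 · 3 · 4 = 84.
Solve pairwise, accumulating the modulus:
  Start with x ≡ 6 (mod 7).
  Combine with x ≡ 1 (mod 3): since gcd(7, 3) = 1, we get a unique residue mod 21.
    Write x = 6 + 7·t and substitute into x ≡ 1 (mod 3): 7·t ≡ 1 − 6 = -5 (mod 3).
    Reduce coefficients mod 3: 1·t ≡ 1 (mod 3).
    So t ≡ 1 (mod 3).
    Then x = 6 + 7·1 = 13, valid modulo lcm(7, 3) = 21: x ≡ 13 (mod 21).
  Combine with x ≡ 2 (mod 4): since gcd(21, 4) = 1, we get a unique residue mod 84.
    Write x = 13 + 21·t and substitute into x ≡ 2 (mod 4): 21·t ≡ 2 − 13 = -11 (mod 4).
    Reduce coefficients mod 4: 1·t ≡ 1 (mod 4).
    So t ≡ 1 (mod 4).
    Then x = 13 + 21·1 = 34, valid modulo lcm(21, 4) = 84: x ≡ 34 (mod 84).
Verify: 34 mod 7 = 6 ✓, 34 mod 3 = 1 ✓, 34 mod 4 = 2 ✓.

x ≡ 34 (mod 84).


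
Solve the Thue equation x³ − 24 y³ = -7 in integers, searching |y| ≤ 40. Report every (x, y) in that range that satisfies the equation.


The equation is x³ - 24y³ = -7. For fixed y, x³ = 24·y³ − 7, so a solution requires the RHS to be a perfect cube.
Strategy: iterate y from -40 to 40, compute RHS = 24·y³ − 7, and check whether it is a (positive or negative) perfect cube.
Check small values of y:
  y = 0: RHS = -7 is not a perfect cube.
  y = 1: RHS = 17 is not a perfect cube.
  y = -1: RHS = -31 is not a perfect cube.
  y = 2: RHS = 185 is not a perfect cube.
  y = -2: RHS = -199 is not a perfect cube.
  y = 3: RHS = 641 is not a perfect cube.
  y = -3: RHS = -655 is not a perfect cube.
Continuing the search up to |y| = 40 finds no solutions either.
No (x, y) in the scanned range satisfies the equation.

No integer solutions with |y| ≤ 40.


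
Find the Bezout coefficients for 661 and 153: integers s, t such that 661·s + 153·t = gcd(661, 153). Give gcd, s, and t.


Euclidean algorithm on (661, 153) — divide until remainder is 0:
  661 = 4 · 153 + 49
  153 = 3 · 49 + 6
  49 = 8 · 6 + 1
  6 = 6 · 1 + 0
gcd(661, 153) = 1.
Track Bezout coefficients alongside the remainders: start with r₀ = 661 = a·1 + b·0 (s = 1, t = 0) and r₁ = 153 = a·0 + b·1 (s = 0, t = 1); each new remainder r_{k+1} = r_{k-1} − q_k·r_k inherits s_{k+1} = s_{k-1} − q_k·s_k, t_{k+1} = t_{k-1} − q_k·t_k, so r_k = a·s_k + b·t_k at every step:
  q = 4: r = 49, s = 1 − 4·0 = 1, t = 0 − 4·1 = -4  (check: 661·1 + 153·(-4) = 49)
  q = 3: r = 6, s = 0 − 3·1 = -3, t = 1 − 3·(-4) = 13  (check: 661·(-3) + 153·13 = 6)
  q = 8: r = 1, s = 1 − 8·(-3) = 25, t = -4 − 8·13 = -108  (check: 661·25 + 153·(-108) = 1)
The row with r = 1 (the gcd) gives the Bezout coefficients s = 25, t = -108.
Result: 661 · (25) + 153 · (-108) = 1.

gcd(661, 153) = 1; s = 25, t = -108 (check: 661·25 + 153·(-108) = 1).


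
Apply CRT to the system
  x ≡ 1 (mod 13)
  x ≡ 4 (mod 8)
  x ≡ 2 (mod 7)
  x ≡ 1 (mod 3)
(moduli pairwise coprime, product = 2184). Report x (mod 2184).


Product of moduli M = 13 · 8 · 7 · 3 = 2184.
Merge one congruence at a time:
  Start: x ≡ 1 (mod 13).
  Combine with x ≡ 4 (mod 8); new modulus lcm = 104.
    Write x = 1 + 13·t and substitute into x ≡ 4 (mod 8): 13·t ≡ 4 − 1 = 3 (mod 8).
    Reduce coefficients mod 8: 5·t ≡ 3 (mod 8).
    The inverse of 5 mod 8 is 5 (since 5·5 = 25 = 3·8 + 1), so t ≡ 5·3 = 15 ≡ 7 (mod 8).
    Then x = 1 + 13·7 = 92, valid modulo lcm(13, 8) = 104: x ≡ 92 (mod 104).
  Combine with x ≡ 2 (mod 7); new modulus lcm = 728.
    Write x = 92 + 104·t and substitute into x ≡ 2 (mod 7): 104·t ≡ 2 − 92 = -90 (mod 7).
    Reduce coefficients mod 7: 6·t ≡ 1 (mod 7).
    The inverse of 6 mod 7 is 6 (since 6·6 = 36 = 5·7 + 1), so t ≡ 6·1 = 6 ≡ 6 (mod 7).
    Then x = 92 + 104·6 = 716, valid modulo lcm(104, 7) = 728: x ≡ 716 (mod 728).
  Combine with x ≡ 1 (mod 3); new modulus lcm = 2184.
    Write x = 716 + 728·t and substitute into x ≡ 1 (mod 3): 728·t ≡ 1 − 716 = -715 (mod 3).
    Reduce coefficients mod 3: 2·t ≡ 2 (mod 3).
    The inverse of 2 mod 3 is 2 (since 2·2 = 4 = 1·3 + 1), so t ≡ 2·2 = 4 ≡ 1 (mod 3).
    Then x = 716 + 728·1 = 1444, valid modulo lcm(728, 3) = 2184: x ≡ 1444 (mod 2184).
Verify against each original: 1444 mod 13 = 1, 1444 mod 8 = 4, 1444 mod 7 = 2, 1444 mod 3 = 1.

x ≡ 1444 (mod 2184).


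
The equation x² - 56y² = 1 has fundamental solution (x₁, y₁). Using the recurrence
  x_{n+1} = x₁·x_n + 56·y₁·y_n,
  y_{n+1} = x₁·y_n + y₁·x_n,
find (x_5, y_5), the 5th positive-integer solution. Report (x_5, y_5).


Step 1: Find the fundamental solution (x₁, y₁) of x² - 56y² = 1.
  Expand √56 as a continued fraction. a₀ = ⌊√56⌋ = 7; iterate m_{k+1} = d_k·a_k − m_k, d_{k+1} = (56 − m_{k+1}²)/d_k, a_{k+1} = ⌊(a₀ + m_{k+1})/d_{k+1}⌋ (starting m₀ = 0, d₀ = 1), with convergents p_k = a_k·p_{k-1} + p_{k-2}, q_k = a_k·q_{k-1} + q_{k-2} (p₋₁ = 1, q₋₁ = 0):
  k = 0: a₀ = 7; p₀/q₀ = 7/1; p₀² − 56·q₀² = 49 − 56 = -7.
  k = 1: m = 7, d = 7, a = ⌊(7 + 7)/7⌋ = 2; p/q = (2·7 + 1)/(2·1 + 0) = 15/2; p² − 56·q² = 225 − 224 = 1.
  The first convergent with p² − 56·q² = 1 gives the fundamental solution (x₁, y₁) = (15, 2).
Step 2: Apply the recurrence (x_{n+1}, y_{n+1}) = (x₁x_n + 56y₁y_n, x₁y_n + y₁x_n) repeatedly.
  From (x_1, y_1) = (15, 2): x_2 = 15·15 + 56·2·2 = 449; y_2 = 15·2 + 2·15 = 60.
  From (x_2, y_2) = (449, 60): x_3 = 15·449 + 56·2·60 = 13455; y_3 = 15·60 + 2·449 = 1798.
  From (x_3, y_3) = (13455, 1798): x_4 = 15·13455 + 56·2·1798 = 403201; y_4 = 15·1798 + 2·13455 = 53880.
  From (x_4, y_4) = (403201, 53880): x_5 = 15·403201 + 56·2·53880 = 12082575; y_5 = 15·53880 + 2·403201 = 1614602.
Step 3: Verify x_5² - 56·y_5² = 145988618630625 - 145988618630624 = 1 (should be 1). ✓

(x_1, y_1) = (15, 2); (x_5, y_5) = (12082575, 1614602).


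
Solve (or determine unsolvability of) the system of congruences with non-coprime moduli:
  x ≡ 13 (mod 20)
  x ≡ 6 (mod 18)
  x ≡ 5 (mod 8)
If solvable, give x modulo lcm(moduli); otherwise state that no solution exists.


Moduli 20, 18, 8 are not pairwise coprime, so CRT works modulo lcm(m_i) when all pairwise compatibility conditions hold.
Pairwise compatibility: gcd(m_i, m_j) must divide a_i - a_j for every pair.
Merge one congruence at a time:
  Start: x ≡ 13 (mod 20).
  Combine with x ≡ 6 (mod 18): gcd(20, 18) = 2, and 6 - 13 = -7 is NOT divisible by 2.
    ⇒ system is inconsistent (no integer solution).

No solution (the system is inconsistent).


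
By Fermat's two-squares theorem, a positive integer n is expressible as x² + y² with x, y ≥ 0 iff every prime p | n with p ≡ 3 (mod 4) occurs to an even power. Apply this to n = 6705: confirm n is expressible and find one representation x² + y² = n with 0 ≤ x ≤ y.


Step 1: Factor n = 6705 = 3^2 · 5 · 149.
Step 2: Check the mod-4 condition on each prime factor: 3 ≡ 3 (mod 4), exponent 2 (must be even); 5 ≡ 1 (mod 4), exponent 1; 149 ≡ 1 (mod 4), exponent 1.
All primes ≡ 3 (mod 4) appear to even exponent (or don't appear), so by the two-squares theorem n IS expressible as a sum of two squares.
Step 3: Build a representation. Group n = k² · m with k = 3 and m = 5 · 149 = 745 (a product of primes ≡ 1 (mod 4)); a representation of m scales to one of n via (k·x)² + (k·y)² = k²(x² + y²). Each prime p ≡ 1 (mod 4) is itself a sum of two squares; find a² by testing p − a² for a perfect square:
  5: 5 − 1² = 4 = 2² ⇒ 5 = 1² + 2².
  149: 149 − 1² = 148, 149 − 2² = 145, 149 − 3² = 140, 149 − 4² = 133, 149 − 5² = 124, 149 − 6² = 113, 149 − 7² = 100 = 10² ⇒ 149 = 7² + 10².
  Combine using the Brahmagupta–Fibonacci identity (a² + b²)(c² + d²) = (ac − bd)² + (ad + bc)² = (ac + bd)² + (ad − bc)²:
  5 · 149 = 745: from (1² + 2²)(7² + 10²), take (1·7 − 2·10, 1·10 + 2·7) = (7 − 20, 10 + 14) = (-13, 24); dropping signs (only squares matter) gives (13, 24); check 13² + 24² = 169 + 576 = 745 ✓.
  Scale by k = 3: (3·13, 3·24) = (39, 72).
Step 4: Order so x ≤ y and verify: 39² + 72² = 1521 + 5184 = 6705 = n. ✓

n = 6705 = 39² + 72² (one valid representation with x ≤ y).


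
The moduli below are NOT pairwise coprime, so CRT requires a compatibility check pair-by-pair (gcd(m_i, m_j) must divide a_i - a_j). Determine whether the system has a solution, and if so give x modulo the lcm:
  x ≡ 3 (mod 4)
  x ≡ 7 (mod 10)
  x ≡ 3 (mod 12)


Moduli 4, 10, 12 are not pairwise coprime, so CRT works modulo lcm(m_i) when all pairwise compatibility conditions hold.
Pairwise compatibility: gcd(m_i, m_j) must divide a_i - a_j for every pair.
Merge one congruence at a time:
  Start: x ≡ 3 (mod 4).
  Combine with x ≡ 7 (mod 10): gcd(4, 10) = 2; 7 - 3 = 4, which IS divisible by 2, so compatible.
    Write x = 3 + 4·t and substitute into x ≡ 7 (mod 10): 4·t ≡ 7 − 3 = 4 (mod 10).
    Divide the congruence (and modulus) by g = 2: 2·t ≡ 2 (mod 5).
    The inverse of 2 mod 5 is 3 (since 2·3 = 6 = 1·5 + 1), so t ≡ 3·2 = 6 ≡ 1 (mod 5).
    Then x = 3 + 4·1 = 7, valid modulo lcm(4, 10) = 20: x ≡ 7 (mod 20).
  Combine with x ≡ 3 (mod 12): gcd(20, 12) = 4; 3 - 7 = -4, which IS divisible by 4, so compatible.
    Write x = 7 + 20·t and substitute into x ≡ 3 (mod 12): 20·t ≡ 3 − 7 = -4 (mod 12).
    Divide the congruence (and modulus) by g = 4: 5·t ≡ -1 (mod 3).
    Reduce coefficients mod 3: 2·t ≡ 2 (mod 3).
    The inverse of 2 mod 3 is 2 (since 2·2 = 4 = 1·3 + 1), so t ≡ 2·2 = 4 ≡ 1 (mod 3).
    Then x = 7 + 20·1 = 27, valid modulo lcm(20, 12) = 60: x ≡ 27 (mod 60).
Verify: 27 mod 4 = 3, 27 mod 10 = 7, 27 mod 12 = 3.

x ≡ 27 (mod 60).


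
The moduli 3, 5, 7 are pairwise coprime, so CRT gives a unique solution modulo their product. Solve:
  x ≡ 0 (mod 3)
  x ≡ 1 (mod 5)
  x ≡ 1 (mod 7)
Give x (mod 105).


Moduli 3, 5, 7 are pairwise coprime; by CRT there is a unique solution modulo M = 3 · 5 · 7 = 105.
Solve pairwise, accumulating the modulus:
  Start with x ≡ 0 (mod 3).
  Combine with x ≡ 1 (mod 5): since gcd(3, 5) = 1, we get a unique residue mod 15.
    Write x = 0 + 3·t and substitute into x ≡ 1 (mod 5): 3·t ≡ 1 − 0 = 1 (mod 5).
    The inverse of 3 mod 5 is 2 (since 3·2 = 6 = 1·5 + 1), so t ≡ 2·1 = 2 ≡ 2 (mod 5).
    Then x = 0 + 3·2 = 6, valid modulo lcm(3, 5) = 15: x ≡ 6 (mod 15).
  Combine with x ≡ 1 (mod 7): since gcd(15, 7) = 1, we get a unique residue mod 105.
    Write x = 6 + 15·t and substitute into x ≡ 1 (mod 7): 15·t ≡ 1 − 6 = -5 (mod 7).
    Reduce coefficients mod 7: 1·t ≡ 2 (mod 7).
    So t ≡ 2 (mod 7).
    Then x = 6 + 15·2 = 36, valid modulo lcm(15, 7) = 105: x ≡ 36 (mod 105).
Verify: 36 mod 3 = 0 ✓, 36 mod 5 = 1 ✓, 36 mod 7 = 1 ✓.

x ≡ 36 (mod 105).


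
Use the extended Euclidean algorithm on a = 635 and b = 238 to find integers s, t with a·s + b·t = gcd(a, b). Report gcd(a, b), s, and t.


Euclidean algorithm on (635, 238) — divide until remainder is 0:
  635 = 2 · 238 + 159
  238 = 1 · 159 + 79
  159 = 2 · 79 + 1
  79 = 79 · 1 + 0
gcd(635, 238) = 1.
Track Bezout coefficients alongside the remainders: start with r₀ = 635 = a·1 + b·0 (s = 1, t = 0) and r₁ = 238 = a·0 + b·1 (s = 0, t = 1); each new remainder r_{k+1} = r_{k-1} − q_k·r_k inherits s_{k+1} = s_{k-1} − q_k·s_k, t_{k+1} = t_{k-1} − q_k·t_k, so r_k = a·s_k + b·t_k at every step:
  q = 2: r = 159, s = 1 − 2·0 = 1, t = 0 − 2·1 = -2  (check: 635·1 + 238·(-2) = 159)
  q = 1: r = 79, s = 0 − 1·1 = -1, t = 1 − 1·(-2) = 3  (check: 635·(-1) + 238·3 = 79)
  q = 2: r = 1, s = 1 − 2·(-1) = 3, t = -2 − 2·3 = -8  (check: 635·3 + 238·(-8) = 1)
The row with r = 1 (the gcd) gives the Bezout coefficients s = 3, t = -8.
Result: 635 · (3) + 238 · (-8) = 1.

gcd(635, 238) = 1; s = 3, t = -8 (check: 635·3 + 238·(-8) = 1).


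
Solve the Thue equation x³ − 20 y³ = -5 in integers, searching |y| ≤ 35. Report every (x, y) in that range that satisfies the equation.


The equation is x³ - 20y³ = -5. For fixed y, x³ = 20·y³ − 5, so a solution requires the RHS to be a perfect cube.
Strategy: iterate y from -35 to 35, compute RHS = 20·y³ − 5, and check whether it is a (positive or negative) perfect cube.
Check small values of y:
  y = 0: RHS = -5 is not a perfect cube.
  y = 1: RHS = 15 is not a perfect cube.
  y = -1: RHS = -25 is not a perfect cube.
  y = 2: RHS = 155 is not a perfect cube.
  y = -2: RHS = -165 is not a perfect cube.
  y = 3: RHS = 535 is not a perfect cube.
  y = -3: RHS = -545 is not a perfect cube.
Continuing the search up to |y| = 35 finds no solutions either.
No (x, y) in the scanned range satisfies the equation.

No integer solutions with |y| ≤ 35.
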